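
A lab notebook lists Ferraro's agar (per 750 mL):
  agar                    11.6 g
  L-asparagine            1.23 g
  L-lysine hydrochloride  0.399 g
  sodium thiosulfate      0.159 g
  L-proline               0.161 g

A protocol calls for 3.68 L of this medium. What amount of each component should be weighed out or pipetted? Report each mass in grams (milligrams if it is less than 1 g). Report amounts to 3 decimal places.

agar 56.917 g; L-asparagine 6.035 g; L-lysine hydrochloride 1.958 g; sodium thiosulfate 780.160 mg; L-proline 789.973 mg

Ratio of target to recipe volume: 3680 / 750 = 4.90667.
agar: 11.6 g × (3680 mL / 750 mL) = 56.917 g
L-asparagine: 1.23 g × (3680 mL / 750 mL) = 6.035 g
L-lysine hydrochloride: 0.399 g × (3680 mL / 750 mL) = 1.958 g
sodium thiosulfate: 0.159 g × (3680 mL / 750 mL) = 0.78016 g = 780.160 mg
L-proline: 0.161 g × (3680 mL / 750 mL) = 0.789973 g = 789.973 mg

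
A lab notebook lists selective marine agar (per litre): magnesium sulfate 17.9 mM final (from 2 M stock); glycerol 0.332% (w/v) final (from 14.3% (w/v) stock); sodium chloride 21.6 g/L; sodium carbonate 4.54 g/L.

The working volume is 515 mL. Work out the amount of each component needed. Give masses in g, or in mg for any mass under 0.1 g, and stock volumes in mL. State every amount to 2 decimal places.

magnesium sulfate 4.61 mL; glycerol 11.96 mL; sodium chloride 11.12 g; sodium carbonate 2.34 g

Target volume = 515 mL = 0.515 L.
magnesium sulfate: V = C2·V2/C1 = 17.9 mM × 515 mL ÷ 2000 mM = 4.61 mL
glycerol: V = C2·V2/C1 = 0.332% ÷ 14.3% × 515 mL = 11.96 mL
sodium chloride: 21.6 g/L × 0.515 L = 11.12 g
sodium carbonate: 4.54 g/L × 0.515 L = 2.34 g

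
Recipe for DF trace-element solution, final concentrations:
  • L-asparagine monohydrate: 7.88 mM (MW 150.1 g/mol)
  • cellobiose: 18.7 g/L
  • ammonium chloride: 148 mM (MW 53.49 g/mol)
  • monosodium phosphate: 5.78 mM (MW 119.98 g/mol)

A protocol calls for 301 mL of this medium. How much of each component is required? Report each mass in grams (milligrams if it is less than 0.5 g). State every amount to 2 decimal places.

L-asparagine monohydrate 356.02 mg; cellobiose 5.63 g; ammonium chloride 2.38 g; monosodium phosphate 208.74 mg

Working volume: 301 mL = 0.301 L.
L-asparagine monohydrate: 7.88 mmol/L × 150.1 mg/mmol × 0.301 L = 356.02 mg
cellobiose: 18.7 g/L × 0.301 L = 5.63 g
ammonium chloride: 148 mmol/L × 53.49 g/mol × 0.301 L ÷ 1000 = 2.38 g
monosodium phosphate: 5.78 mmol/L × 119.98 mg/mmol × 0.301 L = 208.74 mg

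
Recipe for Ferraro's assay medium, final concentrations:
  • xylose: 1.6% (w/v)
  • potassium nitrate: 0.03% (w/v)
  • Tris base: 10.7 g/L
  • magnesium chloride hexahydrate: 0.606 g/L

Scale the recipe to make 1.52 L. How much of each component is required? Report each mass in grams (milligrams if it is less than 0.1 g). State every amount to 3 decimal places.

xylose 24.320 g; potassium nitrate 0.456 g; Tris base 16.264 g; magnesium chloride hexahydrate 0.921 g

Working volume: 1.52 L.
xylose: 1.6% w/v = 16 g/L → 16 × 1.52 L = 24.320 g
potassium nitrate: 0.03% w/v = 0.3 g/L → 0.3 × 1.52 L = 0.456 g
Tris base: 10.7 g/L × 1.52 L = 16.264 g
magnesium chloride hexahydrate: 0.606 g/L × 1.52 L = 0.921 g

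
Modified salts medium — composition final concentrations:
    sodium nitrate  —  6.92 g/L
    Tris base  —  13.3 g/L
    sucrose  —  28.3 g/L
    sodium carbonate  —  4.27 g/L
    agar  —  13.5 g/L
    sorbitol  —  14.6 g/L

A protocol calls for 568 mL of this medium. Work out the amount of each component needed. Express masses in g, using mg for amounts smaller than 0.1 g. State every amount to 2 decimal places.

Target volume = 568 mL = 0.568 L.
sodium nitrate: 6.92 g/L × 0.568 L = 3.93 g
Tris base: 13.3 g/L × 0.568 L = 7.55 g
sucrose: 28.3 g/L × 0.568 L = 16.07 g
sodium carbonate: 4.27 g/L × 0.568 L = 2.43 g
agar: 13.5 g/L × 0.568 L = 7.67 g
sorbitol: 14.6 g/L × 0.568 L = 8.29 g

sodium nitrate 3.93 g; Tris base 7.55 g; sucrose 16.07 g; sodium carbonate 2.43 g; agar 7.67 g; sorbitol 8.29 g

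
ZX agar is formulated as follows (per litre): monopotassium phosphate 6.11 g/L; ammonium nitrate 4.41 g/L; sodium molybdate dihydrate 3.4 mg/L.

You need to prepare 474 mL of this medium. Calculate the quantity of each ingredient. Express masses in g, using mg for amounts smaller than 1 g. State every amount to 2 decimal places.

Scale factor relative to 1 L: 0.474.
monopotassium phosphate: 6.11 g/L × 0.474 L = 2.90 g
ammonium nitrate: 4.41 g/L × 0.474 L = 2.09 g
sodium molybdate dihydrate: 3.4 mg/L × 0.474 L = 1.61 mg

monopotassium phosphate 2.90 g; ammonium nitrate 2.09 g; sodium molybdate dihydrate 1.61 mg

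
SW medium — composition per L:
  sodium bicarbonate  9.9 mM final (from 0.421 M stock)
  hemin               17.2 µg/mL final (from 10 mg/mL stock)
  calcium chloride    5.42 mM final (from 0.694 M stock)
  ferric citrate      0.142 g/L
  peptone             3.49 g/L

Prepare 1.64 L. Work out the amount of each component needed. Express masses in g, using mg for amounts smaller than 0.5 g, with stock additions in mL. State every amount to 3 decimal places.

Working volume: 1.64 L.
sodium bicarbonate: C1V1 = C2V2 → 9.9 mM × 1640 mL ÷ 421 mM = 38.565 mL
hemin: dilute stock: 17.2 µg/mL × 1640 mL ÷ 10000 µg/mL = 2.821 mL
calcium chloride: C1V1 = C2V2 → 5.42 mM × 1640 mL ÷ 694 mM = 12.808 mL
ferric citrate: 0.142 g/L × 1.64 L = 0.23288 g = 232.880 mg
peptone: 3.49 g/L × 1.64 L = 5.724 g

sodium bicarbonate 38.565 mL; hemin 2.821 mL; calcium chloride 12.808 mL; ferric citrate 232.880 mg; peptone 5.724 g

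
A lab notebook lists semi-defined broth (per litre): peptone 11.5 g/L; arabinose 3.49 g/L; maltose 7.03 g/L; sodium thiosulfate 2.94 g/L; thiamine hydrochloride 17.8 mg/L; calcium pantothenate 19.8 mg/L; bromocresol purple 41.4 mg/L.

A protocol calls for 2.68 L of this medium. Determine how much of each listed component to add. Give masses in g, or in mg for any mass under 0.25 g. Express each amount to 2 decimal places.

Working volume: 2.68 L.
peptone: 11.5 g/L × 2.68 L = 30.82 g
arabinose: 3.49 g/L × 2.68 L = 9.35 g
maltose: 7.03 g/L × 2.68 L = 18.84 g
sodium thiosulfate: 2.94 g/L × 2.68 L = 7.88 g
thiamine hydrochloride: 17.8 mg/L × 2.68 L = 47.70 mg
calcium pantothenate: 19.8 mg/L × 2.68 L = 53.06 mg
bromocresol purple: 41.4 mg/L × 2.68 L = 110.95 mg

peptone 30.82 g; arabinose 9.35 g; maltose 18.84 g; sodium thiosulfate 7.88 g; thiamine hydrochloride 47.70 mg; calcium pantothenate 53.06 mg; bromocresol purple 110.95 mg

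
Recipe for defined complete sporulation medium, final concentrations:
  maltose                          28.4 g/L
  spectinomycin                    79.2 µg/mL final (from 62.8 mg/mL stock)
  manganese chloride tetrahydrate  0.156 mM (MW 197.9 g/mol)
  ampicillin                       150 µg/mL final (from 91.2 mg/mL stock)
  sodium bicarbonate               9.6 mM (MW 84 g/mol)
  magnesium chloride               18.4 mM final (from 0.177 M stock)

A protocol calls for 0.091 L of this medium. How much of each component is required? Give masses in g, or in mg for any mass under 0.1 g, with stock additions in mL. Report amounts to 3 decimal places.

maltose 2.584 g; spectinomycin 0.115 mL; manganese chloride tetrahydrate 2.809 mg; ampicillin 0.150 mL; sodium bicarbonate 73.382 mg; magnesium chloride 9.460 mL

Scale factor relative to 1 L: 0.091.
maltose: 28.4 g/L × 0.091 L = 2.584 g
spectinomycin: C1V1 = C2V2 → 79.2 µg/mL × 91 mL ÷ 62800 µg/mL = 0.115 mL
manganese chloride tetrahydrate: 0.156 mmol/L × 197.9 mg/mmol × 0.091 L = 2.809 mg
ampicillin: dilute stock: 150 µg/mL × 91 mL ÷ 91200 µg/mL = 0.150 mL
sodium bicarbonate: 9.6 mmol/L × 84 mg/mmol × 0.091 L = 73.382 mg
magnesium chloride: dilute stock: 18.4 mM × 91 mL ÷ 177 mM = 9.460 mL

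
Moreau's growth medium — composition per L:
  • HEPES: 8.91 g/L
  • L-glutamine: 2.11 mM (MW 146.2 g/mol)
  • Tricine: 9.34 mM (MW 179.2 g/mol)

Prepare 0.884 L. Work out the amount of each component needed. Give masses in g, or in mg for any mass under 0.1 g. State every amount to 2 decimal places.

Working volume: 0.884 L.
HEPES: 8.91 g/L × 0.884 L = 7.88 g
L-glutamine: 2.11 mmol/L × 146.2 g/mol × 0.884 L ÷ 1000 = 0.27 g
Tricine: 9.34 mmol/L × 179.2 g/mol × 0.884 L ÷ 1000 = 1.48 g

HEPES 7.88 g; L-glutamine 0.27 g; Tricine 1.48 g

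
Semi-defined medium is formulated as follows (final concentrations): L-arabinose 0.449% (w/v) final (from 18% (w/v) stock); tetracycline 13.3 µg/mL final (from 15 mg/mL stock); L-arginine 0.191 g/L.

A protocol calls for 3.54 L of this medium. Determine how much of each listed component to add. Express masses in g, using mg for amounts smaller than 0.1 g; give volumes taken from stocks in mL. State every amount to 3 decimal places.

L-arabinose 88.303 mL; tetracycline 3.139 mL; L-arginine 0.676 g

Scale factor relative to 1 L: 3.54.
L-arabinose: C1V1 = C2V2 → 0.449% ÷ 18% × 3540 mL = 88.303 mL
tetracycline: V = C2·V2/C1 = 13.3 µg/mL × 3540 mL ÷ 15000 µg/mL = 3.139 mL
L-arginine: 0.191 g/L × 3.54 L = 0.676 g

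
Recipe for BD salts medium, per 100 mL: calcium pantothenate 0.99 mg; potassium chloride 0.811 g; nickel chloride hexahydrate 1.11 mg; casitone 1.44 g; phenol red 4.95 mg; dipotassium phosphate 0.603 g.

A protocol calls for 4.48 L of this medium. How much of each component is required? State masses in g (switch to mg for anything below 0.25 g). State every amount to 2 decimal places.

calcium pantothenate 44.35 mg; potassium chloride 36.33 g; nickel chloride hexahydrate 49.73 mg; casitone 64.51 g; phenol red 221.76 mg; dipotassium phosphate 27.01 g

Ratio of target to recipe volume: 4480 / 100 = 44.8.
calcium pantothenate: 0.99 mg × (4480 mL / 100 mL) = 44.35 mg
potassium chloride: 0.811 g × (4480 mL / 100 mL) = 36.33 g
nickel chloride hexahydrate: 1.11 mg × (4480 mL / 100 mL) = 49.73 mg
casitone: 1.44 g × (4480 mL / 100 mL) = 64.51 g
phenol red: 4.95 mg × (4480 mL / 100 mL) = 221.76 mg
dipotassium phosphate: 0.603 g × (4480 mL / 100 mL) = 27.01 g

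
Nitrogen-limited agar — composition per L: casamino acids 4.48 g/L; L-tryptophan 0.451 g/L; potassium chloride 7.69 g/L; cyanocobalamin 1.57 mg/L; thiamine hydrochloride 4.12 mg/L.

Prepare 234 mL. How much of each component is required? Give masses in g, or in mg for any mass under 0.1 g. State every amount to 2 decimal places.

Target volume = 234 mL = 0.234 L.
casamino acids: 4.48 g/L × 0.234 L = 1.05 g
L-tryptophan: 0.451 g/L × 0.234 L = 0.11 g
potassium chloride: 7.69 g/L × 0.234 L = 1.80 g
cyanocobalamin: 1.57 mg/L × 0.234 L = 0.37 mg
thiamine hydrochloride: 4.12 mg/L × 0.234 L = 0.96 mg

casamino acids 1.05 g; L-tryptophan 0.11 g; potassium chloride 1.80 g; cyanocobalamin 0.37 mg; thiamine hydrochloride 0.96 mg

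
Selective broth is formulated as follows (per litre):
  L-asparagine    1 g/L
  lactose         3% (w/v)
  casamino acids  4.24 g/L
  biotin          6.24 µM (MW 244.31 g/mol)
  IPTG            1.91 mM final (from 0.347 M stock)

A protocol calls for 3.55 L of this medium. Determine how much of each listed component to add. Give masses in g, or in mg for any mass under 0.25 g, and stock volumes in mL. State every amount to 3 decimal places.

Working volume: 3.55 L.
L-asparagine: 1 g/L × 3.55 L = 3.550 g
lactose: 3% w/v = 30 g/L → 30 × 3.55 L = 106.500 g
casamino acids: 4.24 g/L × 3.55 L = 15.052 g
biotin: 6.24 µmol/L × 244.31 g/mol × 3.55 L ÷ 1000 = 5.412 mg
IPTG: dilute stock: 1.91 mM × 3550 mL ÷ 347 mM = 19.540 mL

L-asparagine 3.550 g; lactose 106.500 g; casamino acids 15.052 g; biotin 5.412 mg; IPTG 19.540 mL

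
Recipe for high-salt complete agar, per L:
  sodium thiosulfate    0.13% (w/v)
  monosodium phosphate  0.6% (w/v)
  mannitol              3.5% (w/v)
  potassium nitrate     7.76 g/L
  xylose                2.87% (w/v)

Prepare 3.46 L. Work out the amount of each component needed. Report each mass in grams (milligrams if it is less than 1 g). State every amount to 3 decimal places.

Working volume: 3.46 L.
sodium thiosulfate: 0.13 g per 100 mL × 3460 mL ÷ 100 = 4.498 g
monosodium phosphate: 0.6 g per 100 mL × 3460 mL ÷ 100 = 20.760 g
mannitol: 3.5% w/v = 35 g/L → 35 × 3.46 L = 121.100 g
potassium nitrate: 7.76 g/L × 3.46 L = 26.850 g
xylose: 2.87 g per 100 mL × 3460 mL ÷ 100 = 99.302 g

sodium thiosulfate 4.498 g; monosodium phosphate 20.760 g; mannitol 121.100 g; potassium nitrate 26.850 g; xylose 99.302 g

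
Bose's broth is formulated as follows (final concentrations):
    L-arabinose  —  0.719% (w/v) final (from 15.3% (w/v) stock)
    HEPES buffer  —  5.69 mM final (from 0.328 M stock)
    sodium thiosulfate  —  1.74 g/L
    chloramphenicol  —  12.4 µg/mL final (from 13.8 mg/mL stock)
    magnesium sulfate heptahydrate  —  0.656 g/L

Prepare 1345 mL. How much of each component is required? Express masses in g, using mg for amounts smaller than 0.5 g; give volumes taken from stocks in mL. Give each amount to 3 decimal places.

Working volume: 1345 mL = 1.345 L.
L-arabinose: C1V1 = C2V2 → 0.719% ÷ 15.3% × 1345 mL = 63.206 mL
HEPES buffer: C1V1 = C2V2 → 5.69 mM × 1345 mL ÷ 328 mM = 23.332 mL
sodium thiosulfate: 1.74 g/L × 1.345 L = 2.340 g
chloramphenicol: dilute stock: 12.4 µg/mL × 1345 mL ÷ 13800 µg/mL = 1.209 mL
magnesium sulfate heptahydrate: 0.656 g/L × 1.345 L = 0.882 g

L-arabinose 63.206 mL; HEPES buffer 23.332 mL; sodium thiosulfate 2.340 g; chloramphenicol 1.209 mL; magnesium sulfate heptahydrate 0.882 g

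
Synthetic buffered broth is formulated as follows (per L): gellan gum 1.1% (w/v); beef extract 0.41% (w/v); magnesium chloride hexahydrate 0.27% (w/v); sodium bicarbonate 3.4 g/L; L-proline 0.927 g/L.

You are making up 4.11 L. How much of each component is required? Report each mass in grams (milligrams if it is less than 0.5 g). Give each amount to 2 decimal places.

gellan gum 45.21 g; beef extract 16.85 g; magnesium chloride hexahydrate 11.10 g; sodium bicarbonate 13.97 g; L-proline 3.81 g

Working volume: 4.11 L.
gellan gum: 1.1 g per 100 mL × 4110 mL ÷ 100 = 45.21 g
beef extract: 0.41% w/v = 4.1 g/L → 4.1 × 4.11 L = 16.85 g
magnesium chloride hexahydrate: 0.27% w/v = 2.7 g/L → 2.7 × 4.11 L = 11.10 g
sodium bicarbonate: 3.4 g/L × 4.11 L = 13.97 g
L-proline: 0.927 g/L × 4.11 L = 3.81 g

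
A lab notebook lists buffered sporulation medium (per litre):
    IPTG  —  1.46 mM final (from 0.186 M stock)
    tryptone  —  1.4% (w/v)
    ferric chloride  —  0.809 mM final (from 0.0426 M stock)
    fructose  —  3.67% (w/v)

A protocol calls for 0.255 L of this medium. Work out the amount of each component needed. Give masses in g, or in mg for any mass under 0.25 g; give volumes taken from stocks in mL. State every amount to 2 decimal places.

Working volume: 0.255 L.
IPTG: C1V1 = C2V2 → 1.46 mM × 255 mL ÷ 186 mM = 2.00 mL
tryptone: 1.4% w/v = 14 g/L → 14 × 0.255 L = 3.57 g
ferric chloride: dilute stock: 0.809 mM × 255 mL ÷ 42.6 mM = 4.84 mL
fructose: 3.67 g per 100 mL × 255 mL ÷ 100 = 9.36 g

IPTG 2.00 mL; tryptone 3.57 g; ferric chloride 4.84 mL; fructose 9.36 g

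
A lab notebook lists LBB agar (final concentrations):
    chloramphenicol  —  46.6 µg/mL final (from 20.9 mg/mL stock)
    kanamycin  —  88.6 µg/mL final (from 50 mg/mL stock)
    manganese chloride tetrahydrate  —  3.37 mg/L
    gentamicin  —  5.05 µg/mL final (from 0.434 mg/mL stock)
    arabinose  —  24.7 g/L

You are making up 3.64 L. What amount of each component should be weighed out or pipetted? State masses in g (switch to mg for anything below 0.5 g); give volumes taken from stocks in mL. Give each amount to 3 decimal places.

Working volume: 3.64 L.
chloramphenicol: dilute stock: 46.6 µg/mL × 3640 mL ÷ 20900 µg/mL = 8.116 mL
kanamycin: V = C2·V2/C1 = 88.6 µg/mL × 3640 mL ÷ 50000 µg/mL = 6.450 mL
manganese chloride tetrahydrate: 3.37 mg/L × 3.64 L = 12.267 mg
gentamicin: V = C2·V2/C1 = 5.05 µg/mL × 3640 mL ÷ 434 µg/mL = 42.355 mL
arabinose: 24.7 g/L × 3.64 L = 89.908 g

chloramphenicol 8.116 mL; kanamycin 6.450 mL; manganese chloride tetrahydrate 12.267 mg; gentamicin 42.355 mL; arabinose 89.908 g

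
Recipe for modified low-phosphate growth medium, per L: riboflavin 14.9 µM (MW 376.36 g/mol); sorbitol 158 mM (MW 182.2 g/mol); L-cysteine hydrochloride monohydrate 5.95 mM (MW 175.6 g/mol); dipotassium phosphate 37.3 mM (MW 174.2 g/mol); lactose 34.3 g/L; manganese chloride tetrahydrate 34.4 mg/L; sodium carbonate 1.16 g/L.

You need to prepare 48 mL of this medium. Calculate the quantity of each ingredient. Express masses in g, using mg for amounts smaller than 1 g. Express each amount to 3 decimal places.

riboflavin 0.269 mg; sorbitol 1.382 g; L-cysteine hydrochloride monohydrate 50.151 mg; dipotassium phosphate 311.888 mg; lactose 1.646 g; manganese chloride tetrahydrate 1.651 mg; sodium carbonate 55.680 mg

Scale factor relative to 1 L: 0.048.
riboflavin: 14.9 µmol/L × 376.36 g/mol × 0.048 L ÷ 1000 = 0.269 mg
sorbitol: 158 mmol/L × 182.2 g/mol × 0.048 L ÷ 1000 = 1.382 g
L-cysteine hydrochloride monohydrate: 5.95 mmol/L × 175.6 mg/mmol × 0.048 L = 50.151 mg
dipotassium phosphate: 37.3 mmol/L × 174.2 mg/mmol × 0.048 L = 311.888 mg
lactose: 34.3 g/L × 0.048 L = 1.646 g
manganese chloride tetrahydrate: 34.4 mg/L × 0.048 L = 1.651 mg
sodium carbonate: 1.16 g/L × 0.048 L = 0.05568 g = 55.680 mg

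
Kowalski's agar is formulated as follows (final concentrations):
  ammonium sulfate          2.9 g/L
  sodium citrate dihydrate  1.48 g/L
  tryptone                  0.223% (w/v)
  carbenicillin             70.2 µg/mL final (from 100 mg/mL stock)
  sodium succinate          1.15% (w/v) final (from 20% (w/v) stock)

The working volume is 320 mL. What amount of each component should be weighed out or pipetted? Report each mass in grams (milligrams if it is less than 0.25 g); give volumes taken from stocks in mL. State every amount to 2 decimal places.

ammonium sulfate 0.93 g; sodium citrate dihydrate 0.47 g; tryptone 0.71 g; carbenicillin 0.22 mL; sodium succinate 18.40 mL

Scale factor relative to 1 L: 0.32.
ammonium sulfate: 2.9 g/L × 0.32 L = 0.93 g
sodium citrate dihydrate: 1.48 g/L × 0.32 L = 0.47 g
tryptone: 0.223 g per 100 mL × 320 mL ÷ 100 = 0.71 g
carbenicillin: C1V1 = C2V2 → 70.2 µg/mL × 320 mL ÷ 100000 µg/mL = 0.22 mL
sodium succinate: C1V1 = C2V2 → 1.15% ÷ 20% × 320 mL = 18.40 mL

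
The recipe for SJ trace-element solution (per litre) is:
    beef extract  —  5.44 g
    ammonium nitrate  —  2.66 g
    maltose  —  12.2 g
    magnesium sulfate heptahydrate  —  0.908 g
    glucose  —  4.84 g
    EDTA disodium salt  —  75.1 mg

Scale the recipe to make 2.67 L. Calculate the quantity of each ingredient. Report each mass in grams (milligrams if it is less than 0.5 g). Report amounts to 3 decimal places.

Scale factor = 2670 mL / 1000 mL = 2.67.
beef extract: 5.44 g × (2670 mL / 1000 mL) = 14.525 g
ammonium nitrate: 2.66 g × (2670 mL / 1000 mL) = 7.102 g
maltose: 12.2 g × (2670 mL / 1000 mL) = 32.574 g
magnesium sulfate heptahydrate: 0.908 g × (2670 mL / 1000 mL) = 2.424 g
glucose: 4.84 g × (2670 mL / 1000 mL) = 12.923 g
EDTA disodium salt: 75.1 mg × (2670 mL / 1000 mL) = 200.517 mg

beef extract 14.525 g; ammonium nitrate 7.102 g; maltose 32.574 g; magnesium sulfate heptahydrate 2.424 g; glucose 12.923 g; EDTA disodium salt 200.517 mg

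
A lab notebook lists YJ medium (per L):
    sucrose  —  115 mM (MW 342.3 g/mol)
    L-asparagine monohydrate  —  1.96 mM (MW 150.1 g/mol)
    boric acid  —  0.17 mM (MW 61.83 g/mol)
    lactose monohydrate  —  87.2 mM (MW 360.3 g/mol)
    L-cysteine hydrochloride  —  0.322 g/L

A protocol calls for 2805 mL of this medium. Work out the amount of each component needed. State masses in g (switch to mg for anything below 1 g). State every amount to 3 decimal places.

Target volume = 2805 mL = 2.805 L.
sucrose: 115 mmol/L × 342.3 g/mol × 2.805 L ÷ 1000 = 110.417 g
L-asparagine monohydrate: 1.96 mmol/L × 150.1 mg/mmol × 2.805 L = 825.220 mg
boric acid: 0.17 mmol/L × 61.83 mg/mmol × 2.805 L = 29.484 mg
lactose monohydrate: 87.2 mmol/L × 360.3 g/mol × 2.805 L ÷ 1000 = 88.128 g
L-cysteine hydrochloride: 0.322 g/L × 2.805 L = 0.90321 g = 903.210 mg

sucrose 110.417 g; L-asparagine monohydrate 825.220 mg; boric acid 29.484 mg; lactose monohydrate 88.128 g; L-cysteine hydrochloride 903.210 mg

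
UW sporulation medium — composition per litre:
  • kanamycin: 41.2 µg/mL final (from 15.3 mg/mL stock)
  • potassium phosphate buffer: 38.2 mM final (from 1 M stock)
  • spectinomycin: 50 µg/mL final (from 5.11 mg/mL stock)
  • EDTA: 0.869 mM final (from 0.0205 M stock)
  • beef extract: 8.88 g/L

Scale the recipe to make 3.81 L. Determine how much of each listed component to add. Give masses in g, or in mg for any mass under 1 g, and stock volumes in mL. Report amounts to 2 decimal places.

Scale factor relative to 1 L: 3.81.
kanamycin: V = C2·V2/C1 = 41.2 µg/mL × 3810 mL ÷ 15300 µg/mL = 10.26 mL
potassium phosphate buffer: V = C2·V2/C1 = 38.2 mM × 3810 mL ÷ 1000 mM = 145.54 mL
spectinomycin: dilute stock: 50 µg/mL × 3810 mL ÷ 5110 µg/mL = 37.28 mL
EDTA: dilute stock: 0.869 mM × 3810 mL ÷ 20.5 mM = 161.51 mL
beef extract: 8.88 g/L × 3.81 L = 33.83 g

kanamycin 10.26 mL; potassium phosphate buffer 145.54 mL; spectinomycin 37.28 mL; EDTA 161.51 mL; beef extract 33.83 g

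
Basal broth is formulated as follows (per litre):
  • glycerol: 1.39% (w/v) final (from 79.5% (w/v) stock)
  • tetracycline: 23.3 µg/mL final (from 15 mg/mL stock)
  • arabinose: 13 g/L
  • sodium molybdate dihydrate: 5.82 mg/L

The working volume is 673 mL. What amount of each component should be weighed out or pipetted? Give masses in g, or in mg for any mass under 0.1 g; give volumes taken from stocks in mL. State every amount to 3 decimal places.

Working volume: 673 mL = 0.673 L.
glycerol: V = C2·V2/C1 = 1.39% ÷ 79.5% × 673 mL = 11.767 mL
tetracycline: dilute stock: 23.3 µg/mL × 673 mL ÷ 15000 µg/mL = 1.045 mL
arabinose: 13 g/L × 0.673 L = 8.749 g
sodium molybdate dihydrate: 5.82 mg/L × 0.673 L = 3.917 mg

glycerol 11.767 mL; tetracycline 1.045 mL; arabinose 8.749 g; sodium molybdate dihydrate 3.917 mg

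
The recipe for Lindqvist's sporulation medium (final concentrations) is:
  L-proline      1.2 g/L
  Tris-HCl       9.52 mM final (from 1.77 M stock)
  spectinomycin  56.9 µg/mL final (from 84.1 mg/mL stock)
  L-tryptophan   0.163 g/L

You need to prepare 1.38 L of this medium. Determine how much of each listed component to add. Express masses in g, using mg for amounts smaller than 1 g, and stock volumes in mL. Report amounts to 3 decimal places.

L-proline 1.656 g; Tris-HCl 7.422 mL; spectinomycin 0.934 mL; L-tryptophan 224.940 mg

Working volume: 1.38 L.
L-proline: 1.2 g/L × 1.38 L = 1.656 g
Tris-HCl: C1V1 = C2V2 → 9.52 mM × 1380 mL ÷ 1770 mM = 7.422 mL
spectinomycin: dilute stock: 56.9 µg/mL × 1380 mL ÷ 84100 µg/mL = 0.934 mL
L-tryptophan: 0.163 g/L × 1.38 L = 0.22494 g = 224.940 mg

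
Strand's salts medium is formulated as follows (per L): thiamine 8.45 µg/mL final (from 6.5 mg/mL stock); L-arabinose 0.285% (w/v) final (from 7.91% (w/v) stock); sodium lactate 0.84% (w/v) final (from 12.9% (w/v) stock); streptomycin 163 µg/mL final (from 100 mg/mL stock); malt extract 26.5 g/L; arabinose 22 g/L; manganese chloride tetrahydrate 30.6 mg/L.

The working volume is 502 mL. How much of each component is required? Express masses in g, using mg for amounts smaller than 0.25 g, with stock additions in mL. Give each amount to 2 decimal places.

Working volume: 502 mL = 0.502 L.
thiamine: V = C2·V2/C1 = 8.45 µg/mL × 502 mL ÷ 6500 µg/mL = 0.65 mL
L-arabinose: V = C2·V2/C1 = 0.285% ÷ 7.91% × 502 mL = 18.09 mL
sodium lactate: C1V1 = C2V2 → 0.84% ÷ 12.9% × 502 mL = 32.69 mL
streptomycin: C1V1 = C2V2 → 163 µg/mL × 502 mL ÷ 100000 µg/mL = 0.82 mL
malt extract: 26.5 g/L × 0.502 L = 13.30 g
arabinose: 22 g/L × 0.502 L = 11.04 g
manganese chloride tetrahydrate: 30.6 mg/L × 0.502 L = 15.36 mg

thiamine 0.65 mL; L-arabinose 18.09 mL; sodium lactate 32.69 mL; streptomycin 0.82 mL; malt extract 13.30 g; arabinose 11.04 g; manganese chloride tetrahydrate 15.36 mg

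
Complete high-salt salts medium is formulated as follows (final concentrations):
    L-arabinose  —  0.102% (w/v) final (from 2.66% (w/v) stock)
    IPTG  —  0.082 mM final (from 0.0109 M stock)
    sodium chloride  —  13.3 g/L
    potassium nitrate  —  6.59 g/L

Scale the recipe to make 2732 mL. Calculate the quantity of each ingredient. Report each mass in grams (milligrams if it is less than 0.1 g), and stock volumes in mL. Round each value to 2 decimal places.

L-arabinose 104.76 mL; IPTG 20.55 mL; sodium chloride 36.34 g; potassium nitrate 18.00 g

Working volume: 2732 mL = 2.732 L.
L-arabinose: dilute stock: 0.102% ÷ 2.66% × 2732 mL = 104.76 mL
IPTG: dilute stock: 0.082 mM × 2732 mL ÷ 10.9 mM = 20.55 mL
sodium chloride: 13.3 g/L × 2.732 L = 36.34 g
potassium nitrate: 6.59 g/L × 2.732 L = 18.00 g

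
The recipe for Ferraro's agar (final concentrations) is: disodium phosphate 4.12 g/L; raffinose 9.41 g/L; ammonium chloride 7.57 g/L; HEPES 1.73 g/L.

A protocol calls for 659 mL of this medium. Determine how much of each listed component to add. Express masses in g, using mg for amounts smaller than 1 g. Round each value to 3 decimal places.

disodium phosphate 2.715 g; raffinose 6.201 g; ammonium chloride 4.989 g; HEPES 1.140 g

Target volume = 659 mL = 0.659 L.
disodium phosphate: 4.12 g/L × 0.659 L = 2.715 g
raffinose: 9.41 g/L × 0.659 L = 6.201 g
ammonium chloride: 7.57 g/L × 0.659 L = 4.989 g
HEPES: 1.73 g/L × 0.659 L = 1.140 g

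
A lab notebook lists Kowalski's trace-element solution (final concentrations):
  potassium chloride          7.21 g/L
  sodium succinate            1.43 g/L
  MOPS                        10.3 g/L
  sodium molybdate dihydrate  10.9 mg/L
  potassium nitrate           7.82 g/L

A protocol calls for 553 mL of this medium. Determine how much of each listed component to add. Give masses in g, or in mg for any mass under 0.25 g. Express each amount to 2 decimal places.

potassium chloride 3.99 g; sodium succinate 0.79 g; MOPS 5.70 g; sodium molybdate dihydrate 6.03 mg; potassium nitrate 4.32 g

Target volume = 553 mL = 0.553 L.
potassium chloride: 7.21 g/L × 0.553 L = 3.99 g
sodium succinate: 1.43 g/L × 0.553 L = 0.79 g
MOPS: 10.3 g/L × 0.553 L = 5.70 g
sodium molybdate dihydrate: 10.9 mg/L × 0.553 L = 6.03 mg
potassium nitrate: 7.82 g/L × 0.553 L = 4.32 g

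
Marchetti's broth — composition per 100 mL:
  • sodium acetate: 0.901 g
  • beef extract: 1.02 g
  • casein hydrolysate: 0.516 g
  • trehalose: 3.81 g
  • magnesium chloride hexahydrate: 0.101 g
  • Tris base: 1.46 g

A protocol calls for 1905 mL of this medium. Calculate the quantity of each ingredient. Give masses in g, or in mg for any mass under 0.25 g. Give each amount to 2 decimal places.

sodium acetate 17.16 g; beef extract 19.43 g; casein hydrolysate 9.83 g; trehalose 72.58 g; magnesium chloride hexahydrate 1.92 g; Tris base 27.81 g

Ratio of target to recipe volume: 1905 / 100 = 19.05.
sodium acetate: 0.901 g × (1905 mL / 100 mL) = 17.16 g
beef extract: 1.02 g × (1905 mL / 100 mL) = 19.43 g
casein hydrolysate: 0.516 g × (1905 mL / 100 mL) = 9.83 g
trehalose: 3.81 g × (1905 mL / 100 mL) = 72.58 g
magnesium chloride hexahydrate: 0.101 g × (1905 mL / 100 mL) = 1.92 g
Tris base: 1.46 g × (1905 mL / 100 mL) = 27.81 g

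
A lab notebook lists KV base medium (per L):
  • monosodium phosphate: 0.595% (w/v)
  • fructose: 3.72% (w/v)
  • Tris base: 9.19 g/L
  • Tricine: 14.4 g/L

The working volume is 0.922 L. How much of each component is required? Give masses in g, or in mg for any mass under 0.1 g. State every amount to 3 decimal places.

monosodium phosphate 5.486 g; fructose 34.298 g; Tris base 8.473 g; Tricine 13.277 g

Scale factor relative to 1 L: 0.922.
monosodium phosphate: 0.595% w/v = 5.95 g/L → 5.95 × 0.922 L = 5.486 g
fructose: 3.72% w/v = 37.2 g/L → 37.2 × 0.922 L = 34.298 g
Tris base: 9.19 g/L × 0.922 L = 8.473 g
Tricine: 14.4 g/L × 0.922 L = 13.277 g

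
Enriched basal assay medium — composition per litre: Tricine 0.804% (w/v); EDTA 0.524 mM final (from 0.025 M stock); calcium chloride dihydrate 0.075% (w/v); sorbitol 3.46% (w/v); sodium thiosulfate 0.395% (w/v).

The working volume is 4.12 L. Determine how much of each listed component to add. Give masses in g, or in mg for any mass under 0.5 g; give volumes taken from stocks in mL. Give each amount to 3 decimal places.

Tricine 33.125 g; EDTA 86.355 mL; calcium chloride dihydrate 3.090 g; sorbitol 142.552 g; sodium thiosulfate 16.274 g

Scale factor relative to 1 L: 4.12.
Tricine: 0.804% w/v = 8.04 g/L → 8.04 × 4.12 L = 33.125 g
EDTA: C1V1 = C2V2 → 0.524 mM × 4120 mL ÷ 25 mM = 86.355 mL
calcium chloride dihydrate: 0.075 g per 100 mL × 4120 mL ÷ 100 = 3.090 g
sorbitol: 3.46% w/v = 34.6 g/L → 34.6 × 4.12 L = 142.552 g
sodium thiosulfate: 0.395 g per 100 mL × 4120 mL ÷ 100 = 16.274 g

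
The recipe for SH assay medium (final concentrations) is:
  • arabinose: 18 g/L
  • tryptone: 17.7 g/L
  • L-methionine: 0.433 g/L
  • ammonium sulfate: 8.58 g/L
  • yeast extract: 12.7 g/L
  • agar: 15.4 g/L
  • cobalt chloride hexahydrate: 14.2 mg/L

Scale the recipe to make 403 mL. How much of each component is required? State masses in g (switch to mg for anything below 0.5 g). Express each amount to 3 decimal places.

Scale factor relative to 1 L: 0.403.
arabinose: 18 g/L × 0.403 L = 7.254 g
tryptone: 17.7 g/L × 0.403 L = 7.133 g
L-methionine: 0.433 g/L × 0.403 L = 0.174499 g = 174.499 mg
ammonium sulfate: 8.58 g/L × 0.403 L = 3.458 g
yeast extract: 12.7 g/L × 0.403 L = 5.118 g
agar: 15.4 g/L × 0.403 L = 6.206 g
cobalt chloride hexahydrate: 14.2 mg/L × 0.403 L = 5.723 mg

arabinose 7.254 g; tryptone 7.133 g; L-methionine 174.499 mg; ammonium sulfate 3.458 g; yeast extract 5.118 g; agar 6.206 g; cobalt chloride hexahydrate 5.723 mg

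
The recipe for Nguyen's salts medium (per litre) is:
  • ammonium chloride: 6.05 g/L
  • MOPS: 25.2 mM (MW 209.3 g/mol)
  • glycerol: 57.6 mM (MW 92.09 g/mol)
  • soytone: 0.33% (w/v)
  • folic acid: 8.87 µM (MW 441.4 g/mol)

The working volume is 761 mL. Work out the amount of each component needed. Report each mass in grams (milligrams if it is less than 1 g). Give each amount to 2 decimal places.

Scale factor relative to 1 L: 0.761.
ammonium chloride: 6.05 g/L × 0.761 L = 4.60 g
MOPS: 25.2 mmol/L × 209.3 g/mol × 0.761 L ÷ 1000 = 4.01 g
glycerol: 57.6 mmol/L × 92.09 g/mol × 0.761 L ÷ 1000 = 4.04 g
soytone: 0.33% w/v = 3.3 g/L → 3.3 × 0.761 L = 2.51 g
folic acid: 8.87 µmol/L × 441.4 g/mol × 0.761 L ÷ 1000 = 2.98 mg

ammonium chloride 4.60 g; MOPS 4.01 g; glycerol 4.04 g; soytone 2.51 g; folic acid 2.98 mg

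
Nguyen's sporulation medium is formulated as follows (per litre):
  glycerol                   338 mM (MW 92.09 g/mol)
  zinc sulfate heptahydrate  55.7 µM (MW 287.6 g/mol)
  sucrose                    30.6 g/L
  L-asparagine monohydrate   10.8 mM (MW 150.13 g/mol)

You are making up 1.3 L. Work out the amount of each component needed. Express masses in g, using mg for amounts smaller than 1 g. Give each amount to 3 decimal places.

glycerol 40.464 g; zinc sulfate heptahydrate 20.825 mg; sucrose 39.780 g; L-asparagine monohydrate 2.108 g

Scale factor relative to 1 L: 1.3.
glycerol: 338 mmol/L × 92.09 g/mol × 1.3 L ÷ 1000 = 40.464 g
zinc sulfate heptahydrate: 55.7 µmol/L × 287.6 g/mol × 1.3 L ÷ 1000 = 20.825 mg
sucrose: 30.6 g/L × 1.3 L = 39.780 g
L-asparagine monohydrate: 10.8 mmol/L × 150.13 g/mol × 1.3 L ÷ 1000 = 2.108 g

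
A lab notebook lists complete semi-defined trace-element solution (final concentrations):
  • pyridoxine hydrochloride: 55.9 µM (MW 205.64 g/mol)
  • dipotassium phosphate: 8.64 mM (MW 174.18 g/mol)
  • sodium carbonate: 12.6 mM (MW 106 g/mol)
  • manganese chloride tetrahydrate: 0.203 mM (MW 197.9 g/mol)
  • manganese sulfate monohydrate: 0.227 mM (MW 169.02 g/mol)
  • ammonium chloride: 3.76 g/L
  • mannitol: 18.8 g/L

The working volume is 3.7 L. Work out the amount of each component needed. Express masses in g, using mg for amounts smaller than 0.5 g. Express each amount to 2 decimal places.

Scale factor relative to 1 L: 3.7.
pyridoxine hydrochloride: 55.9 µmol/L × 205.64 g/mol × 3.7 L ÷ 1000 = 42.53 mg
dipotassium phosphate: 8.64 mmol/L × 174.18 g/mol × 3.7 L ÷ 1000 = 5.57 g
sodium carbonate: 12.6 mmol/L × 106 g/mol × 3.7 L ÷ 1000 = 4.94 g
manganese chloride tetrahydrate: 0.203 mmol/L × 197.9 mg/mmol × 3.7 L = 148.64 mg
manganese sulfate monohydrate: 0.227 mmol/L × 169.02 mg/mmol × 3.7 L = 141.96 mg
ammonium chloride: 3.76 g/L × 3.7 L = 13.91 g
mannitol: 18.8 g/L × 3.7 L = 69.56 g

pyridoxine hydrochloride 42.53 mg; dipotassium phosphate 5.57 g; sodium carbonate 4.94 g; manganese chloride tetrahydrate 148.64 mg; manganese sulfate monohydrate 141.96 mg; ammonium chloride 13.91 g; mannitol 69.56 g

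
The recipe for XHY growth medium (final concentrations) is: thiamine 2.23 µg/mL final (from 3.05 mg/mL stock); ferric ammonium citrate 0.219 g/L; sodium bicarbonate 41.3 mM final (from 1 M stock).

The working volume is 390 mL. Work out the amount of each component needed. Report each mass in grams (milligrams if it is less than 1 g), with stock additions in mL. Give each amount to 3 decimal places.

thiamine 0.285 mL; ferric ammonium citrate 85.410 mg; sodium bicarbonate 16.107 mL

Target volume = 390 mL = 0.39 L.
thiamine: V = C2·V2/C1 = 2.23 µg/mL × 390 mL ÷ 3050 µg/mL = 0.285 mL
ferric ammonium citrate: 0.219 g/L × 0.39 L = 0.08541 g = 85.410 mg
sodium bicarbonate: V = C2·V2/C1 = 41.3 mM × 390 mL ÷ 1000 mM = 16.107 mL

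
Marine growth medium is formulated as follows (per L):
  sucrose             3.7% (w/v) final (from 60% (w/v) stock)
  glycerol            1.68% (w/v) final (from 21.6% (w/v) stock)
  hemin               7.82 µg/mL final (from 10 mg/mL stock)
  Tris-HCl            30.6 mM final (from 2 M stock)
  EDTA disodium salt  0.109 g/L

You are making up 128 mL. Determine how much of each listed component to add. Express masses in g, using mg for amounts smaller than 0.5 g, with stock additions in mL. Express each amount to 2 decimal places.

sucrose 7.89 mL; glycerol 9.96 mL; hemin 0.10 mL; Tris-HCl 1.96 mL; EDTA disodium salt 13.95 mg

Target volume = 128 mL = 0.128 L.
sucrose: dilute stock: 3.7% ÷ 60% × 128 mL = 7.89 mL
glycerol: C1V1 = C2V2 → 1.68% ÷ 21.6% × 128 mL = 9.96 mL
hemin: C1V1 = C2V2 → 7.82 µg/mL × 128 mL ÷ 10000 µg/mL = 0.10 mL
Tris-HCl: dilute stock: 30.6 mM × 128 mL ÷ 2000 mM = 1.96 mL
EDTA disodium salt: 0.109 g/L × 0.128 L = 0.013952 g = 13.95 mg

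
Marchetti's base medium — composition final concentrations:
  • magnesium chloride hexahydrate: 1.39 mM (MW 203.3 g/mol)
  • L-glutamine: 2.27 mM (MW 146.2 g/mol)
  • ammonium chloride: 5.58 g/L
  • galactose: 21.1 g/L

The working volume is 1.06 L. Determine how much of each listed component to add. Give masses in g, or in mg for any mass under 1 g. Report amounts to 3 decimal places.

Scale factor relative to 1 L: 1.06.
magnesium chloride hexahydrate: 1.39 mmol/L × 203.3 mg/mmol × 1.06 L = 299.542 mg
L-glutamine: 2.27 mmol/L × 146.2 mg/mmol × 1.06 L = 351.786 mg
ammonium chloride: 5.58 g/L × 1.06 L = 5.915 g
galactose: 21.1 g/L × 1.06 L = 22.366 g

magnesium chloride hexahydrate 299.542 mg; L-glutamine 351.786 mg; ammonium chloride 5.915 g; galactose 22.366 g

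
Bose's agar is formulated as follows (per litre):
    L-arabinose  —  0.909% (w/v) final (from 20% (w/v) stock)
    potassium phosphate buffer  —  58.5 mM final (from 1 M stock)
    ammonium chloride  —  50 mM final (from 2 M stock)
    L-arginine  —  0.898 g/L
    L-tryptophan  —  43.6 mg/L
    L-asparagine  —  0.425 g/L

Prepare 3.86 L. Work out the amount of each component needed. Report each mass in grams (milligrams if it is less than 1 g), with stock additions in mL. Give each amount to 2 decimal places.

Scale factor relative to 1 L: 3.86.
L-arabinose: dilute stock: 0.909% ÷ 20% × 3860 mL = 175.44 mL
potassium phosphate buffer: C1V1 = C2V2 → 58.5 mM × 3860 mL ÷ 1000 mM = 225.81 mL
ammonium chloride: V = C2·V2/C1 = 50 mM × 3860 mL ÷ 2000 mM = 96.50 mL
L-arginine: 0.898 g/L × 3.86 L = 3.47 g
L-tryptophan: 43.6 mg/L × 3.86 L = 168.30 mg
L-asparagine: 0.425 g/L × 3.86 L = 1.64 g

L-arabinose 175.44 mL; potassium phosphate buffer 225.81 mL; ammonium chloride 96.50 mL; L-arginine 3.47 g; L-tryptophan 168.30 mg; L-asparagine 1.64 g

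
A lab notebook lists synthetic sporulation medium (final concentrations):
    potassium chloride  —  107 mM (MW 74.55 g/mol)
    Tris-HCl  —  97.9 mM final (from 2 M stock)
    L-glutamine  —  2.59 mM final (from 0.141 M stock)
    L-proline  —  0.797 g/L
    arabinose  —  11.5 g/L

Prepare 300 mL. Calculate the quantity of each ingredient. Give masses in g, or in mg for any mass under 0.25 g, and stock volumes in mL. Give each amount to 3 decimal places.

Scale factor relative to 1 L: 0.3.
potassium chloride: 107 mmol/L × 74.55 g/mol × 0.3 L ÷ 1000 = 2.393 g
Tris-HCl: dilute stock: 97.9 mM × 300 mL ÷ 2000 mM = 14.685 mL
L-glutamine: C1V1 = C2V2 → 2.59 mM × 300 mL ÷ 141 mM = 5.511 mL
L-proline: 0.797 g/L × 0.3 L = 0.2391 g = 239.100 mg
arabinose: 11.5 g/L × 0.3 L = 3.450 g

potassium chloride 2.393 g; Tris-HCl 14.685 mL; L-glutamine 5.511 mL; L-proline 239.100 mg; arabinose 3.450 g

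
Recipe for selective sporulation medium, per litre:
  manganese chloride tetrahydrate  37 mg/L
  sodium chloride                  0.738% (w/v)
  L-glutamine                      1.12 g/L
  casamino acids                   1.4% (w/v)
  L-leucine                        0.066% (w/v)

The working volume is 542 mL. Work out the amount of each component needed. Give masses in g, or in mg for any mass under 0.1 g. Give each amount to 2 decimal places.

manganese chloride tetrahydrate 20.05 mg; sodium chloride 4.00 g; L-glutamine 0.61 g; casamino acids 7.59 g; L-leucine 0.36 g

Working volume: 542 mL = 0.542 L.
manganese chloride tetrahydrate: 37 mg/L × 0.542 L = 20.05 mg
sodium chloride: 0.738 g per 100 mL × 542 mL ÷ 100 = 4.00 g
L-glutamine: 1.12 g/L × 0.542 L = 0.61 g
casamino acids: 1.4 g per 100 mL × 542 mL ÷ 100 = 7.59 g
L-leucine: 0.066% w/v = 0.66 g/L → 0.66 × 0.542 L = 0.36 g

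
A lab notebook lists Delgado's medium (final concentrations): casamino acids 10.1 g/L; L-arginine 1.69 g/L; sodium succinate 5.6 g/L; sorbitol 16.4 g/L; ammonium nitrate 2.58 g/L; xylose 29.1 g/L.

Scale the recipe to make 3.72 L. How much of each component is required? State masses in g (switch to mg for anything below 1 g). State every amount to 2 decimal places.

casamino acids 37.57 g; L-arginine 6.29 g; sodium succinate 20.83 g; sorbitol 61.01 g; ammonium nitrate 9.60 g; xylose 108.25 g

Scale factor relative to 1 L: 3.72.
casamino acids: 10.1 g/L × 3.72 L = 37.57 g
L-arginine: 1.69 g/L × 3.72 L = 6.29 g
sodium succinate: 5.6 g/L × 3.72 L = 20.83 g
sorbitol: 16.4 g/L × 3.72 L = 61.01 g
ammonium nitrate: 2.58 g/L × 3.72 L = 9.60 g
xylose: 29.1 g/L × 3.72 L = 108.25 g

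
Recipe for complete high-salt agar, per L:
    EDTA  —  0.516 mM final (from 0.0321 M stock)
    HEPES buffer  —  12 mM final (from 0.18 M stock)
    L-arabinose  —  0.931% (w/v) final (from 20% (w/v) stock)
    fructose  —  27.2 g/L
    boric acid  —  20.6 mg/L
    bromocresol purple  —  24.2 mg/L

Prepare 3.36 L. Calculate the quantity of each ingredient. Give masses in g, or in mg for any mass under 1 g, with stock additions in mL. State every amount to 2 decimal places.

Scale factor relative to 1 L: 3.36.
EDTA: C1V1 = C2V2 → 0.516 mM × 3360 mL ÷ 32.1 mM = 54.01 mL
HEPES buffer: V = C2·V2/C1 = 12 mM × 3360 mL ÷ 180 mM = 224.00 mL
L-arabinose: dilute stock: 0.931% ÷ 20% × 3360 mL = 156.41 mL
fructose: 27.2 g/L × 3.36 L = 91.39 g
boric acid: 20.6 mg/L × 3.36 L = 69.22 mg
bromocresol purple: 24.2 mg/L × 3.36 L = 81.31 mg

EDTA 54.01 mL; HEPES buffer 224.00 mL; L-arabinose 156.41 mL; fructose 91.39 g; boric acid 69.22 mg; bromocresol purple 81.31 mg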